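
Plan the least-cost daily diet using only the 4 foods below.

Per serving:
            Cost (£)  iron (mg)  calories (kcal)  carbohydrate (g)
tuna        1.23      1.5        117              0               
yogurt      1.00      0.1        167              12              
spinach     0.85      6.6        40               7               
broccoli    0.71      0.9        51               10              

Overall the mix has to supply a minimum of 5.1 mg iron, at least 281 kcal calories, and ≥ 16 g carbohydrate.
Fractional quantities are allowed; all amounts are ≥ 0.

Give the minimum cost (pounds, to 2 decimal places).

Let x1 = servings of tuna, x2 = servings of yogurt, x3 = servings of spinach, x4 = servings of broccoli.
Minimise 1.23x1 + 1x2 + 0.85x3 + 0.71x4 subject to:
  1.5x1 + 0.1x2 + 6.6x3 + 0.9x4 ≥ 5.1   (iron)
  117x1 + 167x2 + 40x3 + 51x4 ≥ 281   (calories)
  12x2 + 7x3 + 10x4 ≥ 16   (carbohydrate)
  x1, x2, x3, x4 ≥ 0.
The optimal basis is {yogurt, spinach}; tuna, broccoli drop out. There the iron and calories constraints are tight.
Solving gives x2 = 1.503, x3 = 0.75.
Hence cost = 1·1.503 + 0.85·0.75 = £2.1405.

£2.14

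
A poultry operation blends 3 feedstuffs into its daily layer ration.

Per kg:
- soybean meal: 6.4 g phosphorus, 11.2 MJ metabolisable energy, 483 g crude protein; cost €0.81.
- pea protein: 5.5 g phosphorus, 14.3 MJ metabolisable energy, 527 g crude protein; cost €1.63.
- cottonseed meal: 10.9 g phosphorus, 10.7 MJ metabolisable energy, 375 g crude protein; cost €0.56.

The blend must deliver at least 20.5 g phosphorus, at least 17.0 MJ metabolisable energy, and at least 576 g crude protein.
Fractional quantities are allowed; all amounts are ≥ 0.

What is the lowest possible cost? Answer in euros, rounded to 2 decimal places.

€1.05

Let x1 = kg of soybean meal, x2 = kg of pea protein, x3 = kg of cottonseed meal.
Minimise 0.81x1 + 1.63x2 + 0.56x3 with:
  6.4x1 + 5.5x2 + 10.9x3 ≥ 20.5   (phosphorus)
  11.2x1 + 14.3x2 + 10.7x3 ≥ 17   (metabolisable energy)
  483x1 + 527x2 + 375x3 ≥ 576   (crude protein)
  x1, x2, x3 ≥ 0.
At the optimum only cottonseed meal is positive (soybean meal, pea protein = 0). The phosphorus requirement is met with equality.
Optimal quantities: cottonseed meal = 1.881 kg.
Objective = 0.56·1.881 = 1.0534.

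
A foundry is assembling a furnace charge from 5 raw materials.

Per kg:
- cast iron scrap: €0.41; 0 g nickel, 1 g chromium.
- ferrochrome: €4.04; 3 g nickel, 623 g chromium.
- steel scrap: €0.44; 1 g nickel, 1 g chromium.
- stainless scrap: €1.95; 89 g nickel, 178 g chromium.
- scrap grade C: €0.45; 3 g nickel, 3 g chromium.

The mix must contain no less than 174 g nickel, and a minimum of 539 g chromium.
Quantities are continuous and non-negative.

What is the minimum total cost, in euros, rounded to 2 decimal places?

Treat it as an LP. Let x1 = kg of cast iron scrap, x2 = kg of ferrochrome, x3 = kg of steel scrap, x4 = kg of stainless scrap, x5 = kg of scrap grade C.
Minimise 0.41x1 + 4.04x2 + 0.44x3 + 1.95x4 + 0.45x5 subject to:
  3x2 + 1x3 + 89x4 + 3x5 ≥ 174   (nickel)
  1x1 + 623x2 + 1x3 + 178x4 + 3x5 ≥ 539   (chromium)
  x1, x2, x3, x4, x5 ≥ 0.
The minimum-cost mix takes nothing from cast iron scrap, steel scrap, scrap grade C — only ferrochrome, stainless scrap. The nickel and chromium requirements are met with equality.
That vertex is x2 = 0.3096, x4 = 1.945.
Objective = 4.04·0.3096 + 1.95·1.945 = 5.0435.

€5.04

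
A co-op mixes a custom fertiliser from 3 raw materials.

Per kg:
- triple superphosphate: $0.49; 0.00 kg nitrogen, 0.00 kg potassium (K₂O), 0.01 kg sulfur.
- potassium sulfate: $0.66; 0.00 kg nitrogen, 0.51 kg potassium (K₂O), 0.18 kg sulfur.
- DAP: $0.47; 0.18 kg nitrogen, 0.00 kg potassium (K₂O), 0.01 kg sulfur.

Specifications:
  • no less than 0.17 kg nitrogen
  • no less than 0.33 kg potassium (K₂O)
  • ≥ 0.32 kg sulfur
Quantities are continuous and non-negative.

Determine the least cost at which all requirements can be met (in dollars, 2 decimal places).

$1.58

Set it up as a linear program. Let x1 = kg of triple superphosphate, x2 = kg of potassium sulfate, x3 = kg of DAP.
Minimize 0.49x1 + 0.66x2 + 0.47x3 subject to:
  0.18x3 ≥ 0.17   (nitrogen)
  0.51x2 ≥ 0.33   (potassium (K₂O))
  0.01x1 + 0.18x2 + 0.01x3 ≥ 0.32   (sulfur)
  x1, x2, x3 ≥ 0.
The cheapest feasible vertex uses only potassium sulfate, DAP; triple superphosphate is not used. There the nitrogen and sulfur constraints are tight.
Optimal quantities: potassium sulfate = 1.725 kg, DAP = 0.9444 kg.
Cost = 0.66·1.725 + 0.47·0.9444 = 1.5824.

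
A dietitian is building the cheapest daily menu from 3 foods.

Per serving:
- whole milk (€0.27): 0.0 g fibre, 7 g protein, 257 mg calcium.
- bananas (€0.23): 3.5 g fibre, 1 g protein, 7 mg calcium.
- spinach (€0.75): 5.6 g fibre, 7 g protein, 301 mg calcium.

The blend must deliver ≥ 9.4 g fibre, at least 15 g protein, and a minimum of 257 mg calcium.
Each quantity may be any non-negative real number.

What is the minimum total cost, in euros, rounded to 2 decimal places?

This is a linear program. Let x1 = servings of whole milk, x2 = servings of bananas, x3 = servings of spinach.
min 0.27x1 + 0.23x2 + 0.75x3 with:
  3.5x2 + 5.6x3 ≥ 9.4   (fibre)
  7x1 + 1x2 + 7x3 ≥ 15   (protein)
  257x1 + 7x2 + 301x3 ≥ 257   (calcium)
  x1, x2, x3 ≥ 0.
The optimal basis is {whole milk, bananas}; spinach drops out. The fibre and protein requirements are met with equality.
That vertex is x1 = 1.759, x2 = 2.686.
Hence cost = 0.27·1.759 + 0.23·2.686 = €1.0927.

€1.09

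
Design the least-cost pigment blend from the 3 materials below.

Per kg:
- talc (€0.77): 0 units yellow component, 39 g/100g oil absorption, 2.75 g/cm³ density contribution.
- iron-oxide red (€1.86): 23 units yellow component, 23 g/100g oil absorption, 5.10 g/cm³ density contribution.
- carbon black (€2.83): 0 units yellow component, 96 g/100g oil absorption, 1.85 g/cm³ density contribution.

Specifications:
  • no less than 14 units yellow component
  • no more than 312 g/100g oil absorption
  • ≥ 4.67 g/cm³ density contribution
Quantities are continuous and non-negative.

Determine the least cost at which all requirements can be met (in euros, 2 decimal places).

Treat it as an LP. Let x1 = kg of talc, x2 = kg of iron-oxide red, x3 = kg of carbon black.
Minimise 0.77x1 + 1.86x2 + 2.83x3 s.t.:
  23x2 ≥ 14   (yellow component)
  39x1 + 23x2 + 96x3 ≤ 312   (oil absorption)
  2.75x1 + 5.1x2 + 1.85x3 ≥ 4.67   (density contribution)
  x1, x2, x3 ≥ 0.
At the optimum only talc, iron-oxide red are positive (carbon black = 0). There the yellow component and density contribution constraints are tight.
Optimal quantities: talc = 0.5693 kg, iron-oxide red = 0.6087 kg.
Cost = 0.77·0.5693 + 1.86·0.6087 = 1.5705.

€1.57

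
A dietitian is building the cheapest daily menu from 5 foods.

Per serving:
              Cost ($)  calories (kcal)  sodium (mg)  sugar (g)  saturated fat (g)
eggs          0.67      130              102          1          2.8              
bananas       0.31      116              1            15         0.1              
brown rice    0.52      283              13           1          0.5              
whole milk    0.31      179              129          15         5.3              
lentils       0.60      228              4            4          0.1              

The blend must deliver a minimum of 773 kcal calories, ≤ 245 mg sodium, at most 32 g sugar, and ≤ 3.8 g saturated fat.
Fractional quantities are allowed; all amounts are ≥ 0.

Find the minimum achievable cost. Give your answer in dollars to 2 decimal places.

$1.41

Let x1 = servings of eggs, x2 = servings of bananas, x3 = servings of brown rice, x4 = servings of whole milk, x5 = servings of lentils.
Minimize 0.67x1 + 0.31x2 + 0.52x3 + 0.31x4 + 0.6x5 subject to:
  130x1 + 116x2 + 283x3 + 179x4 + 228x5 ≥ 773   (calories)
  102x1 + 1x2 + 13x3 + 129x4 + 4x5 ≤ 245   (sodium)
  1x1 + 15x2 + 1x3 + 15x4 + 4x5 ≤ 32   (sugar)
  2.8x1 + 0.1x2 + 0.5x3 + 5.3x4 + 0.1x5 ≤ 3.8   (saturated fat)
  x1, x2, x3, x4, x5 ≥ 0.
The optimal basis is {brown rice, whole milk}; eggs, bananas, lentils drop out. The calories and saturated fat requirements are met with equality.
Optimal quantities: brown rice = 2.423 servings, whole milk = 0.4884 servings.
Objective = 0.52·2.423 + 0.31·0.4884 = 1.4114.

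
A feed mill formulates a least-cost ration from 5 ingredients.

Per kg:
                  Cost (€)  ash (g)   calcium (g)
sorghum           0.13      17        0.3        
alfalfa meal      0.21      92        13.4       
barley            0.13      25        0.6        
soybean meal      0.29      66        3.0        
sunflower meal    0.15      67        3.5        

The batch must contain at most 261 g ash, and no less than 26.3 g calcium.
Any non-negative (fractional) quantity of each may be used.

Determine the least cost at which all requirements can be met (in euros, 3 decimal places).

Set it up as a linear program. Let x1 = kg of sorghum, x2 = kg of alfalfa meal, x3 = kg of barley, x4 = kg of soybean meal, x5 = kg of sunflower meal.
Minimise 0.13x1 + 0.21x2 + 0.13x3 + 0.29x4 + 0.15x5 subject to:
  17x1 + 92x2 + 25x3 + 66x4 + 67x5 ≤ 261   (ash)
  0.3x1 + 13.4x2 + 0.6x3 + 3x4 + 3.5x5 ≥ 26.3   (calcium)
  x1, x2, x3, x4, x5 ≥ 0.
At the optimum only alfalfa meal is positive (sorghum, barley, soybean meal, sunflower meal = 0). There the calcium constraint is tight.
Optimal quantities: alfalfa meal = 1.963 kg.
Total cost: 0.21·1.963 = 0.41223.

€0.412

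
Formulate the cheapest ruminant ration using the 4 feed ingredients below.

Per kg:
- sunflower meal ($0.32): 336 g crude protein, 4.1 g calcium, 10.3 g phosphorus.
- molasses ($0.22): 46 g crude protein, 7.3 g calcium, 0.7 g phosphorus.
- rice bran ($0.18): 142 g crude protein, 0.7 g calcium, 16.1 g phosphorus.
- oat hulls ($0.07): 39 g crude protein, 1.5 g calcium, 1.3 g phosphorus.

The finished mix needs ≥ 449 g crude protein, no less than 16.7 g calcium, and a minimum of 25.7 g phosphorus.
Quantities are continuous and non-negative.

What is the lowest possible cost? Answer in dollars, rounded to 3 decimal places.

$0.802

Let x1 = kg of sunflower meal, x2 = kg of molasses, x3 = kg of rice bran, x4 = kg of oat hulls.
min 0.32x1 + 0.22x2 + 0.18x3 + 0.07x4 with:
  336x1 + 46x2 + 142x3 + 39x4 ≥ 449   (crude protein)
  4.1x1 + 7.3x2 + 0.7x3 + 1.5x4 ≥ 16.7   (calcium)
  10.3x1 + 0.7x2 + 16.1x3 + 1.3x4 ≥ 25.7   (phosphorus)
  x1, x2, x3, x4 ≥ 0.
The minimum-cost mix takes nothing from oat hulls — only sunflower meal, molasses, rice bran. The crude protein, calcium, phosphorus requirements are met with equality.
Solving gives x1 = 0.6083, x2 = 1.838, x3 = 1.127.
Cost = 0.32·0.6083 + 0.22·1.838 + 0.18·1.127 = 0.80188.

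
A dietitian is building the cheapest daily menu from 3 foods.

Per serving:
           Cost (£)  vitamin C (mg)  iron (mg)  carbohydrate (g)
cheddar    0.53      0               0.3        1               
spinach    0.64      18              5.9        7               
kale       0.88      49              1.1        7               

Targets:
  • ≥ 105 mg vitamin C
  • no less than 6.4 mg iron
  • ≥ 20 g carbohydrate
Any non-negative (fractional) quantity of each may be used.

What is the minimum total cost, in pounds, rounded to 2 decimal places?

Treat it as an LP. Let x1 = servings of cheddar, x2 = servings of spinach, x3 = servings of kale.
Minimize 0.53x1 + 0.64x2 + 0.88x3 subject to:
  18x2 + 49x3 ≥ 105   (vitamin C)
  0.3x1 + 5.9x2 + 1.1x3 ≥ 6.4   (iron)
  1x1 + 7x2 + 7x3 ≥ 20   (carbohydrate)
  x1, x2, x3 ≥ 0.
The minimum-cost mix takes nothing from cheddar — only spinach, kale. The vitamin C and carbohydrate requirements are met with equality.
That vertex is x2 = 1.129, x3 = 1.728.
Hence cost = 0.64·1.129 + 0.88·1.728 = £2.2432.

£2.24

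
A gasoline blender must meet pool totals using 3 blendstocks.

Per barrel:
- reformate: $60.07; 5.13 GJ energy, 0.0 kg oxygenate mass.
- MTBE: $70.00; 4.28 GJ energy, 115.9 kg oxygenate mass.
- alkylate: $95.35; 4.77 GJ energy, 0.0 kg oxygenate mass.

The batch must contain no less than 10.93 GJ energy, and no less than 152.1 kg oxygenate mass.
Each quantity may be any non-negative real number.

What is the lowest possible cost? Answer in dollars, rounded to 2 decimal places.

$154.08

Set it up as a linear program. Let x1 = barrels of reformate, x2 = barrels of MTBE, x3 = barrels of alkylate.
Minimise 60.07x1 + 70x2 + 95.35x3 with:
  5.13x1 + 4.28x2 + 4.77x3 ≥ 10.93   (energy)
  115.9x2 ≥ 152.1   (oxygenate mass)
  x1, x2, x3 ≥ 0.
The optimal basis is {reformate, MTBE}; alkylate drops out. The energy and oxygenate mass requirements are met with equality.
That vertex is x1 = 1.0357, x2 = 1.3123.
Cost = 60.07·1.0357 + 70·1.3123 = 154.0755.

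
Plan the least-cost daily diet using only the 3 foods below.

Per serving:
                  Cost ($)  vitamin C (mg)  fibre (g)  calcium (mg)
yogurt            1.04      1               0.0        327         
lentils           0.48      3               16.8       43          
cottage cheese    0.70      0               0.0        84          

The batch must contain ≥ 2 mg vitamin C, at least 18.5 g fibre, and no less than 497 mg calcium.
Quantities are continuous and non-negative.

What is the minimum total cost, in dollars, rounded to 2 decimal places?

$1.96

Set it up as a linear program. Let x1 = servings of yogurt, x2 = servings of lentils, x3 = servings of cottage cheese.
Minimize 1.04x1 + 0.48x2 + 0.7x3 subject to:
  1x1 + 3x2 ≥ 2   (vitamin C)
  16.8x2 ≥ 18.5   (fibre)
  327x1 + 43x2 + 84x3 ≥ 497   (calcium)
  x1, x2, x3 ≥ 0.
The optimal basis is {yogurt, lentils}; cottage cheese drops out. The fibre and calcium requirements are met with equality.
Optimal quantities: yogurt = 1.375 servings, lentils = 1.101 servings.
Cost = 1.04·1.375 + 0.48·1.101 = 1.9585.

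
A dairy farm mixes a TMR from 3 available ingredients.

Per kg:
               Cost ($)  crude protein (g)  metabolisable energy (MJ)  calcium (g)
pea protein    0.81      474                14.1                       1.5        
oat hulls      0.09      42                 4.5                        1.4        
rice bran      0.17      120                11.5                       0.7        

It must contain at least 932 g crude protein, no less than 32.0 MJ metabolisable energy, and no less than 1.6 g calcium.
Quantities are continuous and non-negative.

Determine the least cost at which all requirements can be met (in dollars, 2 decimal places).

This is a linear program. Let x1 = kg of pea protein, x2 = kg of oat hulls, x3 = kg of rice bran.
Minimize 0.81x1 + 0.09x2 + 0.17x3 s.t.:
  474x1 + 42x2 + 120x3 ≥ 932   (crude protein)
  14.1x1 + 4.5x2 + 11.5x3 ≥ 32   (metabolisable energy)
  1.5x1 + 1.4x2 + 0.7x3 ≥ 1.6   (calcium)
  x1, x2, x3 ≥ 0.
At the optimum only rice bran is positive (pea protein, oat hulls = 0). The crude protein requirement is met with equality.
That vertex is x3 = 7.767.
Cost = 0.17·7.767 = 1.3204.

$1.32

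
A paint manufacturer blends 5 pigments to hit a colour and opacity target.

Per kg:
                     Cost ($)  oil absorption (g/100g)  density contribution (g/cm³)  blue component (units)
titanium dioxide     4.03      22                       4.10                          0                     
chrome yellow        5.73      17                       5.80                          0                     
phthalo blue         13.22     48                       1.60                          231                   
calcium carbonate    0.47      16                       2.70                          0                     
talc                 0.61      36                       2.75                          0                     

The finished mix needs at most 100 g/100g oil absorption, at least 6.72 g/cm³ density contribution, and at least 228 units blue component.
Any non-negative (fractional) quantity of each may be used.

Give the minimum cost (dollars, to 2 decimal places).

$13.94

Let x1 = kg of titanium dioxide, x2 = kg of chrome yellow, x3 = kg of phthalo blue, x4 = kg of calcium carbonate, x5 = kg of talc.
Minimize 4.03x1 + 5.73x2 + 13.22x3 + 0.47x4 + 0.61x5 s.t.:
  22x1 + 17x2 + 48x3 + 16x4 + 36x5 ≤ 100   (oil absorption)
  4.1x1 + 5.8x2 + 1.6x3 + 2.7x4 + 2.75x5 ≥ 6.72   (density contribution)
  231x3 ≥ 228   (blue component)
  x1, x2, x3, x4, x5 ≥ 0.
The cheapest feasible vertex uses only phthalo blue, calcium carbonate; titanium dioxide, chrome yellow, talc are not used. There the density contribution and blue component constraints are tight.
That vertex is x3 = 0.987, x4 = 1.904.
Hence cost = 13.22·0.987 + 0.47·1.904 = $13.9430.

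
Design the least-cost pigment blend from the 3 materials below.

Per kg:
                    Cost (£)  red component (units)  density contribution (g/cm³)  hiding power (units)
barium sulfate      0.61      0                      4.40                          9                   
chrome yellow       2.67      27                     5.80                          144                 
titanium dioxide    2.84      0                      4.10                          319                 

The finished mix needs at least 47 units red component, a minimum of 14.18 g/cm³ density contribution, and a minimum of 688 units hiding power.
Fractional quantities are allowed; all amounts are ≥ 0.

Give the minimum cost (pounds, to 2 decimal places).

Treat it as an LP. Let x1 = kg of barium sulfate, x2 = kg of chrome yellow, x3 = kg of titanium dioxide.
Minimise 0.61x1 + 2.67x2 + 2.84x3 subject to:
  27x2 ≥ 47   (red component)
  4.4x1 + 5.8x2 + 4.1x3 ≥ 14.18   (density contribution)
  9x1 + 144x2 + 319x3 ≥ 688   (hiding power)
  x1, x2, x3 ≥ 0.
At the optimum only chrome yellow, titanium dioxide are positive (barium sulfate = 0). Binding constraints: red component and hiding power.
Optimal quantities: chrome yellow = 1.741 kg, titanium dioxide = 1.371 kg.
Cost = 2.67·1.741 + 2.84·1.371 = 8.5421.

£8.54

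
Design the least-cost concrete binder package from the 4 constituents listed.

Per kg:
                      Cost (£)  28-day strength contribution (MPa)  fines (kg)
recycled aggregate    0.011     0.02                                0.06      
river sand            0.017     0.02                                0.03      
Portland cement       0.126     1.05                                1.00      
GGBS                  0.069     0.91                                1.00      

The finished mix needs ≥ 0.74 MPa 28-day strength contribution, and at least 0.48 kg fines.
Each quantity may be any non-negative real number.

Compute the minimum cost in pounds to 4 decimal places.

£0.0561

Let x1 = kg of recycled aggregate, x2 = kg of river sand, x3 = kg of Portland cement, x4 = kg of GGBS.
Minimize 0.011x1 + 0.017x2 + 0.126x3 + 0.069x4 subject to:
  0.02x1 + 0.02x2 + 1.05x3 + 0.91x4 ≥ 0.74   (28-day strength contribution)
  0.06x1 + 0.03x2 + 1x3 + 1x4 ≥ 0.48   (fines)
  x1, x2, x3, x4 ≥ 0.
The minimum-cost mix takes nothing from recycled aggregate, river sand, Portland cement — only GGBS. Binding constraint: 28-day strength contribution.
That vertex is x4 = 0.8132.
Hence cost = 0.069·0.8132 = £0.056111.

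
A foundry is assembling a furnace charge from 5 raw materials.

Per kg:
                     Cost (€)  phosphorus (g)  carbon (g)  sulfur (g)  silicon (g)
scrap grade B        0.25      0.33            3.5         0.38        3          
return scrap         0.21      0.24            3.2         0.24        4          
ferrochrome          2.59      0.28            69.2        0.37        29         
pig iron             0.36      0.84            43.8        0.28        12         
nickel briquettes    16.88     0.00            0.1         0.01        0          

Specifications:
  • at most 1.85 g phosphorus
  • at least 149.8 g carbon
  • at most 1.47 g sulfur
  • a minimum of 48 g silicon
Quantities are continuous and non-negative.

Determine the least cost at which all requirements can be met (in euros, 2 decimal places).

Treat it as an LP. Let x1 = kg of scrap grade B, x2 = kg of return scrap, x3 = kg of ferrochrome, x4 = kg of pig iron, x5 = kg of nickel briquettes.
Minimise 0.25x1 + 0.21x2 + 2.59x3 + 0.36x4 + 16.88x5 subject to:
  0.33x1 + 0.24x2 + 0.28x3 + 0.84x4 ≤ 1.85   (phosphorus)
  3.5x1 + 3.2x2 + 69.2x3 + 43.8x4 + 0.1x5 ≥ 149.8   (carbon)
  0.38x1 + 0.24x2 + 0.37x3 + 0.28x4 + 0.01x5 ≤ 1.47   (sulfur)
  3x1 + 4x2 + 29x3 + 12x4 ≥ 48   (silicon)
  x1, x2, x3, x4, x5 ≥ 0.
The minimum-cost mix takes nothing from scrap grade B, return scrap, nickel briquettes — only ferrochrome, pig iron. The phosphorus and carbon requirements are met with equality.
Optimal quantities: ferrochrome = 0.9768 kg, pig iron = 1.877 kg.
Hence cost = 2.59·0.9768 + 0.36·1.877 = €3.2056.

€3.21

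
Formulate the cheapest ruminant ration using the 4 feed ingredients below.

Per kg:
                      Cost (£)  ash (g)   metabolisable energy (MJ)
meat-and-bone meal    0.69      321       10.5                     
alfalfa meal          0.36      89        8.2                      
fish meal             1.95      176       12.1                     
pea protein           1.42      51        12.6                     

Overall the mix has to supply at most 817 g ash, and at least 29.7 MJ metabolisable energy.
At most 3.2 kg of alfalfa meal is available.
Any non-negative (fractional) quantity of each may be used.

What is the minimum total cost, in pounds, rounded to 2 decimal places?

This is a linear program. Let x1 = kg of meat-and-bone meal, x2 = kg of alfalfa meal, x3 = kg of fish meal, x4 = kg of pea protein.
Minimize 0.69x1 + 0.36x2 + 1.95x3 + 1.42x4 with:
  321x1 + 89x2 + 176x3 + 51x4 ≤ 817   (ash)
  10.5x1 + 8.2x2 + 12.1x3 + 12.6x4 ≥ 29.7   (metabolisable energy)
  x2 ≤ 3.2
  x1, x2, x3, x4 ≥ 0.
The optimal basis is {meat-and-bone meal, alfalfa meal}; fish meal, pea protein drop out. Binding constraints: metabolisable energy and the alfalfa meal cap.
So meat-and-bone meal = 0.3295 kg, alfalfa meal = 3.2 kg.
Hence cost = 0.69·0.3295 + 0.36·3.2 = £1.3794.

£1.38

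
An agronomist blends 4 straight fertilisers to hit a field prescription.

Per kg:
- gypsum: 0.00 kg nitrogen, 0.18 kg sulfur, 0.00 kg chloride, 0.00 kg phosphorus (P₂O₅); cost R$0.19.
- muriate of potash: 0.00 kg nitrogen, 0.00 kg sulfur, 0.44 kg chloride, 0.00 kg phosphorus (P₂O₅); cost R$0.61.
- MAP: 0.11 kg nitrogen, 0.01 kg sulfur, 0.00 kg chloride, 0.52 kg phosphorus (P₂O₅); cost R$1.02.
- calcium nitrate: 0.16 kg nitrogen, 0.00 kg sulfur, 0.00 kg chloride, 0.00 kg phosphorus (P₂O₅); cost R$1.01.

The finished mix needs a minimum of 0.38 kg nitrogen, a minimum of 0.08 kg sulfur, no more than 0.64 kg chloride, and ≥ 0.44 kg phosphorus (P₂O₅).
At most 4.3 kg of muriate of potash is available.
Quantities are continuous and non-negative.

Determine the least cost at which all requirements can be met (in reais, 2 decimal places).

R$2.75

Set it up as a linear program. Let x1 = kg of gypsum, x2 = kg of muriate of potash, x3 = kg of MAP, x4 = kg of calcium nitrate.
min 0.19x1 + 0.61x2 + 1.02x3 + 1.01x4 s.t.:
  0.11x3 + 0.16x4 ≥ 0.38   (nitrogen)
  0.18x1 + 0.01x3 ≥ 0.08   (sulfur)
  0.44x2 ≤ 0.64   (chloride)
  0.52x3 ≥ 0.44   (phosphorus (P₂O₅))
  x2 ≤ 4.3
  x1, x2, x3, x4 ≥ 0.
The minimum-cost mix takes nothing from muriate of potash — only gypsum, MAP, calcium nitrate. The nitrogen, sulfur, phosphorus (P₂O₅) requirements are met with equality.
So gypsum = 0.3974 kg, MAP = 0.8462 kg, calcium nitrate = 1.793 kg.
Objective = 0.19·0.3974 + 1.02·0.8462 + 1.01·1.793 = 2.7496.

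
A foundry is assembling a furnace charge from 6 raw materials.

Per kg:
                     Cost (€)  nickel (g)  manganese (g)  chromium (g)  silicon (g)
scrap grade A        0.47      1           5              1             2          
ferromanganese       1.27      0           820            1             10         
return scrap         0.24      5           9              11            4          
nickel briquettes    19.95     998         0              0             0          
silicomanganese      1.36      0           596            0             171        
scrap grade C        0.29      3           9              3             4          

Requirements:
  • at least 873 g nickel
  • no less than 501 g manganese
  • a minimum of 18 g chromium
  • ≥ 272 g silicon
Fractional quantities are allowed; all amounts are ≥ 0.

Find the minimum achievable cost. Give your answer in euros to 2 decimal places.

Let x1 = kg of scrap grade A, x2 = kg of ferromanganese, x3 = kg of return scrap, x4 = kg of nickel briquettes, x5 = kg of silicomanganese, x6 = kg of scrap grade C.
Minimize 0.47x1 + 1.27x2 + 0.24x3 + 19.95x4 + 1.36x5 + 0.29x6 with:
  1x1 + 5x3 + 998x4 + 3x6 ≥ 873   (nickel)
  5x1 + 820x2 + 9x3 + 596x5 + 9x6 ≥ 501   (manganese)
  1x1 + 1x2 + 11x3 + 3x6 ≥ 18   (chromium)
  2x1 + 10x2 + 4x3 + 171x5 + 4x6 ≥ 272   (silicon)
  x1, x2, x3, x4, x5, x6 ≥ 0.
The minimum-cost mix takes nothing from scrap grade A, ferromanganese, scrap grade C — only return scrap, nickel briquettes, silicomanganese. Binding constraints: nickel, chromium, silicon.
Optimal quantities: return scrap = 1.636 kg, nickel briquettes = 0.8666 kg, silicomanganese = 1.552 kg.
Cost = 0.24·1.636 + 19.95·0.8666 + 1.36·1.552 = 19.7920.

€19.79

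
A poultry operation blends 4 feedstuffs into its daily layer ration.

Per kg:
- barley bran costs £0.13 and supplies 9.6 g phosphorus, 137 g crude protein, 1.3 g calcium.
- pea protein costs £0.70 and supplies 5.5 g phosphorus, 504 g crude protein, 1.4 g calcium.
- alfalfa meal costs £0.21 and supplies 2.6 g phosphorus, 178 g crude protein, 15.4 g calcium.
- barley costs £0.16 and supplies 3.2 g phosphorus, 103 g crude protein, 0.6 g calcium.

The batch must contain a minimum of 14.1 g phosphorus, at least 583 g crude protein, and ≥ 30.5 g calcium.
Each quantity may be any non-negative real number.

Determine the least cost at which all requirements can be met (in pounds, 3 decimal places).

£0.628

Let x1 = kg of barley bran, x2 = kg of pea protein, x3 = kg of alfalfa meal, x4 = kg of barley.
Minimize 0.13x1 + 0.7x2 + 0.21x3 + 0.16x4 subject to:
  9.6x1 + 5.5x2 + 2.6x3 + 3.2x4 ≥ 14.1   (phosphorus)
  137x1 + 504x2 + 178x3 + 103x4 ≥ 583   (crude protein)
  1.3x1 + 1.4x2 + 15.4x3 + 0.6x4 ≥ 30.5   (calcium)
  x1, x2, x3, x4 ≥ 0.
The optimal basis is {barley bran, alfalfa meal}; pea protein, barley drop out. The crude protein and calcium requirements are met with equality.
Optimal quantities: barley bran = 1.889 kg, alfalfa meal = 1.821 kg.
Total cost: 0.13·1.889 + 0.21·1.821 = 0.62798.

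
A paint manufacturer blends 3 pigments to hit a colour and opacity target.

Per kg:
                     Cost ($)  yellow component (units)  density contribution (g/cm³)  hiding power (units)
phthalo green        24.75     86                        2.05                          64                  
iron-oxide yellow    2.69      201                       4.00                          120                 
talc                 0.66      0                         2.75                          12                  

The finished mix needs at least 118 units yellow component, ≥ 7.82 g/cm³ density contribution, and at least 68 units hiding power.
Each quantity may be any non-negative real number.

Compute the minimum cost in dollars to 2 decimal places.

Set it up as a linear program. Let x1 = kg of phthalo green, x2 = kg of iron-oxide yellow, x3 = kg of talc.
Minimize 24.75x1 + 2.69x2 + 0.66x3 s.t.:
  86x1 + 201x2 ≥ 118   (yellow component)
  2.05x1 + 4x2 + 2.75x3 ≥ 7.82   (density contribution)
  64x1 + 120x2 + 12x3 ≥ 68   (hiding power)
  x1, x2, x3 ≥ 0.
The cheapest feasible vertex uses only iron-oxide yellow, talc; phthalo green is not used. Binding constraints: yellow component and density contribution.
That vertex is x2 = 0.5871, x3 = 1.99.
Total cost: 2.69·0.5871 + 0.66·1.99 = 2.8927.

$2.89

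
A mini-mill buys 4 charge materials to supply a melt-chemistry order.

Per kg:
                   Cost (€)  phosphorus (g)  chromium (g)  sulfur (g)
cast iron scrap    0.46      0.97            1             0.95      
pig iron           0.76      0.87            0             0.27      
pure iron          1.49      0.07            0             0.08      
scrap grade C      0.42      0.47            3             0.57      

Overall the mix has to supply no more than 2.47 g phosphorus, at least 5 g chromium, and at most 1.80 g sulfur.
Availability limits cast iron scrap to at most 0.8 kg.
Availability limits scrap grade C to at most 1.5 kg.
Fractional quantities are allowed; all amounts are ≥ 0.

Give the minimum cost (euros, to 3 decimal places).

€0.860

Set it up as a linear program. Let x1 = kg of cast iron scrap, x2 = kg of pig iron, x3 = kg of pure iron, x4 = kg of scrap grade C.
min 0.46x1 + 0.76x2 + 1.49x3 + 0.42x4 with:
  0.97x1 + 0.87x2 + 0.07x3 + 0.47x4 ≤ 2.47   (phosphorus)
  1x1 + 3x4 ≥ 5   (chromium)
  0.95x1 + 0.27x2 + 0.08x3 + 0.57x4 ≤ 1.8   (sulfur)
  x1 ≤ 0.8
  x4 ≤ 1.5
  x1, x2, x3, x4 ≥ 0.
The cheapest feasible vertex uses only cast iron scrap, scrap grade C; pig iron, pure iron are not used. There the chromium and the scrap grade C cap constraints are tight.
So cast iron scrap = 0.5 kg, scrap grade C = 1.5 kg.
Objective = 0.46·0.5 + 0.42·1.5 = 0.86000.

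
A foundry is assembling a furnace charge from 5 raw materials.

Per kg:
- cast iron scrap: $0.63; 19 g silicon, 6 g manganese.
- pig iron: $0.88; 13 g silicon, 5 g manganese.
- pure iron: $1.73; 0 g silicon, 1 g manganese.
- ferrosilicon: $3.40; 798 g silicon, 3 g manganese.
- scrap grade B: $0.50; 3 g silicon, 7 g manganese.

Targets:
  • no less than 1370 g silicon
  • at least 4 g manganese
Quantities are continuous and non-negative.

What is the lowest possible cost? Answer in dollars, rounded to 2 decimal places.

Let x1 = kg of cast iron scrap, x2 = kg of pig iron, x3 = kg of pure iron, x4 = kg of ferrosilicon, x5 = kg of scrap grade B.
Minimise 0.63x1 + 0.88x2 + 1.73x3 + 3.4x4 + 0.5x5 s.t.:
  19x1 + 13x2 + 798x4 + 3x5 ≥ 1370   (silicon)
  6x1 + 5x2 + 1x3 + 3x4 + 7x5 ≥ 4   (manganese)
  x1, x2, x3, x4, x5 ≥ 0.
The optimal basis is {ferrosilicon}; cast iron scrap, pig iron, pure iron, scrap grade B drop out. Binding constraint: silicon.
Solving gives x4 = 1.717.
Objective = 3.4·1.717 = 5.8378.

$5.84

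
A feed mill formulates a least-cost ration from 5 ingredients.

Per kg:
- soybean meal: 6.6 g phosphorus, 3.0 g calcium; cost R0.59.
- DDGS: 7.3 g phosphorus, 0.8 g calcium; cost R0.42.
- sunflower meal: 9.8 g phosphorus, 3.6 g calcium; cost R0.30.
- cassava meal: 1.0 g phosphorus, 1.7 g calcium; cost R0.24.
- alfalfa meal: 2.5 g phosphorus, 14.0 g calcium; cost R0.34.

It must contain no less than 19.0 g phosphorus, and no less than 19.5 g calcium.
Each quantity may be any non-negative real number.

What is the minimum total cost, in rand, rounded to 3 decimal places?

R0.834

Treat it as an LP. Let x1 = kg of soybean meal, x2 = kg of DDGS, x3 = kg of sunflower meal, x4 = kg of cassava meal, x5 = kg of alfalfa meal.
min 0.59x1 + 0.42x2 + 0.3x3 + 0.24x4 + 0.34x5 subject to:
  6.6x1 + 7.3x2 + 9.8x3 + 1x4 + 2.5x5 ≥ 19   (phosphorus)
  3x1 + 0.8x2 + 3.6x3 + 1.7x4 + 14x5 ≥ 19.5   (calcium)
  x1, x2, x3, x4, x5 ≥ 0.
The minimum-cost mix takes nothing from soybean meal, DDGS, cassava meal — only sunflower meal, alfalfa meal. Binding constraints: phosphorus and calcium.
That vertex is x3 = 1.695, x5 = 0.9571.
Cost = 0.3·1.695 + 0.34·0.9571 = 0.83391.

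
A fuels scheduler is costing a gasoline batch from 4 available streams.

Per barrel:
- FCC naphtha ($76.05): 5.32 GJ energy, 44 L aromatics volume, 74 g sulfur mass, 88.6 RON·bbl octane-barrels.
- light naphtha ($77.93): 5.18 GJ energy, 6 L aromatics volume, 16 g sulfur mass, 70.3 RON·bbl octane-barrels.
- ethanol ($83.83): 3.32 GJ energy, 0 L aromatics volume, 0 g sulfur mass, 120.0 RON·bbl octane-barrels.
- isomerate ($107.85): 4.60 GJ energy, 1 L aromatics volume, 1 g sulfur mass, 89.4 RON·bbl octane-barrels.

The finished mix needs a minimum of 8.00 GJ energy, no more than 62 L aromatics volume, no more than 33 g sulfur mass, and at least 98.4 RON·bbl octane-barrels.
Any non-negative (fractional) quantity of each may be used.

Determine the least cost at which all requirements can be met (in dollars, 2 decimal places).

$119.78

Set it up as a linear program. Let x1 = barrels of FCC naphtha, x2 = barrels of light naphtha, x3 = barrels of ethanol, x4 = barrels of isomerate.
Minimise 76.05x1 + 77.93x2 + 83.83x3 + 107.85x4 s.t.:
  5.32x1 + 5.18x2 + 3.32x3 + 4.6x4 ≥ 8   (energy)
  44x1 + 6x2 + 1x4 ≤ 62   (aromatics volume)
  74x1 + 16x2 + 1x4 ≤ 33   (sulfur mass)
  88.6x1 + 70.3x2 + 120x3 + 89.4x4 ≥ 98.4   (octane-barrels)
  x1, x2, x3, x4 ≥ 0.
The minimum-cost mix takes nothing from ethanol, isomerate — only FCC naphtha, light naphtha. There the energy and sulfur mass constraints are tight.
So FCC naphtha = 0.144 barrels, light naphtha = 1.3965 barrels.
Hence cost = 76.05·0.144 + 77.93·1.3965 = $119.7804.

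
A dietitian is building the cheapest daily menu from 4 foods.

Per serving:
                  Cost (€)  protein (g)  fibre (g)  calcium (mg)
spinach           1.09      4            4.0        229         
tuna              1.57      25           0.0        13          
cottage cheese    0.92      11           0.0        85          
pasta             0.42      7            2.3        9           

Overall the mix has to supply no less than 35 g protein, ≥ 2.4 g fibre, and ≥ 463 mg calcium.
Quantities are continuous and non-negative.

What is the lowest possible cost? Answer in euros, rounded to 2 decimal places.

Let x1 = servings of spinach, x2 = servings of tuna, x3 = servings of cottage cheese, x4 = servings of pasta.
Minimise 1.09x1 + 1.57x2 + 0.92x3 + 0.42x4 subject to:
  4x1 + 25x2 + 11x3 + 7x4 ≥ 35   (protein)
  4x1 + 2.3x4 ≥ 2.4   (fibre)
  229x1 + 13x2 + 85x3 + 9x4 ≥ 463   (calcium)
  x1, x2, x3, x4 ≥ 0.
The minimum-cost mix takes nothing from tuna, pasta — only spinach, cottage cheese. Binding constraints: protein and calcium.
Solving gives x1 = 0.972, x3 = 2.828.
Total cost: 1.09·0.972 + 0.92·2.828 = 3.6612.

€3.66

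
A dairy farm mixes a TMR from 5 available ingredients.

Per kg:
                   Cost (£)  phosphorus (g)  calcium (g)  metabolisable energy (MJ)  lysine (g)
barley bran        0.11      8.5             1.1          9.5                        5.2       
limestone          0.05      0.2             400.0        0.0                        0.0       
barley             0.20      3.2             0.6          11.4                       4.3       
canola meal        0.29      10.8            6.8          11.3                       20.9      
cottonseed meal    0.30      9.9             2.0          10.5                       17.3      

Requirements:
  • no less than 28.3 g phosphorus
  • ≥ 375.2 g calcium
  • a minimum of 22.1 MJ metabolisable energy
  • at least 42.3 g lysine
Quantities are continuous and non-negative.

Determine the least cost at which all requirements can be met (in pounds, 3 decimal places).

£0.673

This is a linear program. Let x1 = kg of barley bran, x2 = kg of limestone, x3 = kg of barley, x4 = kg of canola meal, x5 = kg of cottonseed meal.
Minimize 0.11x1 + 0.05x2 + 0.2x3 + 0.29x4 + 0.3x5 with:
  8.5x1 + 0.2x2 + 3.2x3 + 10.8x4 + 9.9x5 ≥ 28.3   (phosphorus)
  1.1x1 + 400x2 + 0.6x3 + 6.8x4 + 2x5 ≥ 375.2   (calcium)
  9.5x1 + 11.4x3 + 11.3x4 + 10.5x5 ≥ 22.1   (metabolisable energy)
  5.2x1 + 4.3x3 + 20.9x4 + 17.3x5 ≥ 42.3   (lysine)
  x1, x2, x3, x4, x5 ≥ 0.
The cheapest feasible vertex uses only barley bran, limestone, canola meal; barley, cottonseed meal are not used. Binding constraints: phosphorus, calcium, lysine.
That vertex is x1 = 1.077, x2 = 0.9052, x4 = 1.756.
Objective = 0.11·1.077 + 0.05·0.9052 + 0.29·1.756 = 0.67297.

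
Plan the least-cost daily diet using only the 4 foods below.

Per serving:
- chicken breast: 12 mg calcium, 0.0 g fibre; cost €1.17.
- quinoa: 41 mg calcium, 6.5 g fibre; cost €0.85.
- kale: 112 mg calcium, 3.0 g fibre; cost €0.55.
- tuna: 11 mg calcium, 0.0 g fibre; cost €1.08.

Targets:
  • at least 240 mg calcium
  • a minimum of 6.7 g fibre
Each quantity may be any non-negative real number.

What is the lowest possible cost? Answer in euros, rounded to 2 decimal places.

Set it up as a linear program. Let x1 = servings of chicken breast, x2 = servings of quinoa, x3 = servings of kale, x4 = servings of tuna.
Minimise 1.17x1 + 0.85x2 + 0.55x3 + 1.08x4 subject to:
  12x1 + 41x2 + 112x3 + 11x4 ≥ 240   (calcium)
  6.5x2 + 3x3 ≥ 6.7   (fibre)
  x1, x2, x3, x4 ≥ 0.
At the optimum only quinoa, kale are positive (chicken breast, tuna = 0). There the calcium and fibre constraints are tight.
Optimal quantities: quinoa = 0.05025 servings, kale = 2.124 servings.
Hence cost = 0.85·0.05025 + 0.55·2.124 = €1.2109.

€1.21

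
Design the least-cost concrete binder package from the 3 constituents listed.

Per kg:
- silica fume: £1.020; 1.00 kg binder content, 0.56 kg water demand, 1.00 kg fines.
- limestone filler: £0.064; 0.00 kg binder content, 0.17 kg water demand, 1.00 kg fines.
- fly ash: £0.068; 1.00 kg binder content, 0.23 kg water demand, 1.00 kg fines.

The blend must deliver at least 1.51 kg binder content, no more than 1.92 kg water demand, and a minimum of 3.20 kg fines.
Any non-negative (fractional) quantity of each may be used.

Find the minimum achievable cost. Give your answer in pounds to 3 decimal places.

This is a linear program. Let x1 = kg of silica fume, x2 = kg of limestone filler, x3 = kg of fly ash.
Minimise 1.02x1 + 0.064x2 + 0.068x3 subject to:
  1x1 + 1x3 ≥ 1.51   (binder content)
  0.56x1 + 0.17x2 + 0.23x3 ≤ 1.92   (water demand)
  1x1 + 1x2 + 1x3 ≥ 3.2   (fines)
  x1, x2, x3 ≥ 0.
The cheapest feasible vertex uses only limestone filler, fly ash; silica fume is not used. There the binder content and fines constraints are tight.
So limestone filler = 1.69 kg, fly ash = 1.51 kg.
Hence cost = 0.064·1.69 + 0.068·1.51 = £0.21084.

£0.211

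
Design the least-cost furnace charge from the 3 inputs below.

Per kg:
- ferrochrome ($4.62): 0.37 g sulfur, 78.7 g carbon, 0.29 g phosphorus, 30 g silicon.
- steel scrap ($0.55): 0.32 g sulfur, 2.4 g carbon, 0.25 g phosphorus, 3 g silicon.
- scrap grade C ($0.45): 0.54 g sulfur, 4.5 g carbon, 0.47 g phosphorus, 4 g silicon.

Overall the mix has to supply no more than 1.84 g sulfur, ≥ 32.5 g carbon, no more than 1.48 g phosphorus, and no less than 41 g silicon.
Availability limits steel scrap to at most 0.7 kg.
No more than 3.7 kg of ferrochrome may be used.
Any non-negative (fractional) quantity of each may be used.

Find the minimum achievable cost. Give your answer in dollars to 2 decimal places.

Let x1 = kg of ferrochrome, x2 = kg of steel scrap, x3 = kg of scrap grade C.
Minimize 4.62x1 + 0.55x2 + 0.45x3 s.t.:
  0.37x1 + 0.32x2 + 0.54x3 ≤ 1.84   (sulfur)
  78.7x1 + 2.4x2 + 4.5x3 ≥ 32.5   (carbon)
  0.29x1 + 0.25x2 + 0.47x3 ≤ 1.48   (phosphorus)
  30x1 + 3x2 + 4x3 ≥ 41   (silicon)
  x2 ≤ 0.7
  x1 ≤ 3.7
  x1, x2, x3 ≥ 0.
At the optimum only ferrochrome, scrap grade C are positive (steel scrap = 0). The phosphorus and silicon requirements are met with equality.
That vertex is x1 = 1.032, x3 = 2.512.
Cost = 4.62·1.032 + 0.45·2.512 = 5.8982.

$5.90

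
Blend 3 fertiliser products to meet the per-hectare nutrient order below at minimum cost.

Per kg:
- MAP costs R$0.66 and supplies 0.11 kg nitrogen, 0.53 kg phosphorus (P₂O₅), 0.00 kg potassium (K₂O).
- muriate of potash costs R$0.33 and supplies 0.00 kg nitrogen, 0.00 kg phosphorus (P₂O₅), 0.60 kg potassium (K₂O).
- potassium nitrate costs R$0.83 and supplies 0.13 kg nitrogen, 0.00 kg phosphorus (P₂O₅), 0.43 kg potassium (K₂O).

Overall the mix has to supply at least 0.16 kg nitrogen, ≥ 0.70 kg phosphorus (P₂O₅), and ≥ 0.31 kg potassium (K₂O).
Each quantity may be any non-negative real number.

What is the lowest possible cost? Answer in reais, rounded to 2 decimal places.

Let x1 = kg of MAP, x2 = kg of muriate of potash, x3 = kg of potassium nitrate.
Minimize 0.66x1 + 0.33x2 + 0.83x3 s.t.:
  0.11x1 + 0.13x3 ≥ 0.16   (nitrogen)
  0.53x1 ≥ 0.7   (phosphorus (P₂O₅))
  0.6x2 + 0.43x3 ≥ 0.31   (potassium (K₂O))
  x1, x2, x3 ≥ 0.
All 3 inputs are positive at the optimum. Binding constraints: nitrogen, phosphorus (P₂O₅), potassium (K₂O).
Solving gives x1 = 1.321, x2 = 0.4355, x3 = 0.1132.
Hence cost = 0.66·1.321 + 0.33·0.4355 + 0.83·0.1132 = R$1.1095.

R$1.11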